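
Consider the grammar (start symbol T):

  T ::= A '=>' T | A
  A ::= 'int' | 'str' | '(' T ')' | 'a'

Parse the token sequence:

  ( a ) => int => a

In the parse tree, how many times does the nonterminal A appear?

[T [A ( [T [A a]] )] => [T [A int] => [T [A a]]]]

4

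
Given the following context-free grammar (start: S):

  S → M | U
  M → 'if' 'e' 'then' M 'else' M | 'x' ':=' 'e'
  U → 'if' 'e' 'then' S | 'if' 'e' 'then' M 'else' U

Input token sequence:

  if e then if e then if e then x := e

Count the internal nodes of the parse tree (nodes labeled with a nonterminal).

[S [U if e then [S [U if e then [S [U if e then [S [M x := e]]]]]]]]

8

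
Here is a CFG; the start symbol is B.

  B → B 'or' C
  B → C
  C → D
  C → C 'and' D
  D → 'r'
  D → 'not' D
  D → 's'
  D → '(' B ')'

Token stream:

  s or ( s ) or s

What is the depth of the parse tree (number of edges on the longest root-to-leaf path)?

[B [B [B [C [D s]]] or [C [D ( [B [C [D s]]] )]]] or [C [D s]]]

7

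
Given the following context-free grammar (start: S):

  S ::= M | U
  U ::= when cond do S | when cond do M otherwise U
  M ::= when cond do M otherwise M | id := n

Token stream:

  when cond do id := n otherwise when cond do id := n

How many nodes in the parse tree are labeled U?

[S [U when cond do [M id := n] otherwise [U when cond do [S [M id := n]]]]]

2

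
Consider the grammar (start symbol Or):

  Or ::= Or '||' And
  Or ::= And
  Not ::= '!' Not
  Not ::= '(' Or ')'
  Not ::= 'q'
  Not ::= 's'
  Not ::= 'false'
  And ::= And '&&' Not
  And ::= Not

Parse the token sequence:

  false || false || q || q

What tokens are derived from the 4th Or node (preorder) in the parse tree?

false

[Or [Or [Or [Or [And [Not false]]] || [And [Not false]]] || [And [Not q]]] || [And [Not q]]]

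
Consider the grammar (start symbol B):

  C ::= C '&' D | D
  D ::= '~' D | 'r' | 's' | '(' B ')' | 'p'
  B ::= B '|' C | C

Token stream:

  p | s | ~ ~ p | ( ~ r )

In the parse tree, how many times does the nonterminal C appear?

5

[B [B [B [B [C [D p]]] | [C [D s]]] | [C [D ~ [D ~ [D p]]]]] | [C [D ( [B [C [D ~ [D r]]]] )]]]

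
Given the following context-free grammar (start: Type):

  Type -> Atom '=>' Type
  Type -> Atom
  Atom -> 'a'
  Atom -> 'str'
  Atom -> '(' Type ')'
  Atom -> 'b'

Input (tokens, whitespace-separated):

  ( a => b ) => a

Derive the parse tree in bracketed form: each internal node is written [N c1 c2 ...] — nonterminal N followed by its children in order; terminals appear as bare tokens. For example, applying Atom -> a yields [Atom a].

[Type [Atom ( [Type [Atom a] => [Type [Atom b]]] )] => [Type [Atom a]]]

Type
Atom => Type
( Type ) => Type
( Atom => Type ) => Type
( a => Type ) => Type
( a => Atom ) => Type
( a => b ) => Type
( a => b ) => Atom
( a => b ) => a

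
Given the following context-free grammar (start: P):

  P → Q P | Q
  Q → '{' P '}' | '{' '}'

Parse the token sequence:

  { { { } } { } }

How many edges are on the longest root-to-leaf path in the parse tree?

[P [Q { [P [Q { [P [Q { }]] }] [P [Q { }]]] }]]

6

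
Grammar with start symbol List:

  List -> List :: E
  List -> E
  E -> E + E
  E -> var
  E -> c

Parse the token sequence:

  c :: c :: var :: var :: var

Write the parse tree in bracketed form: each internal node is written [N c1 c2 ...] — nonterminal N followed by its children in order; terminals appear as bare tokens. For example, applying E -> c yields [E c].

List
List :: E
List :: E :: E
List :: E :: E :: E
List :: E :: E :: E :: E
E :: E :: E :: E :: E
c :: E :: E :: E :: E
c :: c :: E :: E :: E
c :: c :: var :: E :: E
c :: c :: var :: var :: E
c :: c :: var :: var :: var

[List [List [List [List [List [E c]] :: [E c]] :: [E var]] :: [E var]] :: [E var]]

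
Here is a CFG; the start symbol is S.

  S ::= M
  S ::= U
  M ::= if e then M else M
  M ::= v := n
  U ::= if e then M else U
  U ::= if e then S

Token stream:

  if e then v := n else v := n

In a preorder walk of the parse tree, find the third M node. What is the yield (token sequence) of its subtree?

v := n

[S [M if e then [M v := n] else [M v := n]]]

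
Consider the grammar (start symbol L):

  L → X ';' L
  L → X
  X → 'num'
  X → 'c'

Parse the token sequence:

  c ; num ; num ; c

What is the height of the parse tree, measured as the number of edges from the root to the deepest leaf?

[L [X c] ; [L [X num] ; [L [X num] ; [L [X c]]]]]

5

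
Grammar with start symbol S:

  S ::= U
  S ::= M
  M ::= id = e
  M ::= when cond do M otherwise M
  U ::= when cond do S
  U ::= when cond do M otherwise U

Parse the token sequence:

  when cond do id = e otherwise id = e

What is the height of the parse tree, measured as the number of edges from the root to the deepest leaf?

[S [M when cond do [M id = e] otherwise [M id = e]]]

3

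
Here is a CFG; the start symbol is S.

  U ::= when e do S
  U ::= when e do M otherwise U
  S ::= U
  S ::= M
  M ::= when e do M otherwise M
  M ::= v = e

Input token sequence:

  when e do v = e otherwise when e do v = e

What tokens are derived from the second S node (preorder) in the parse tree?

[S [U when e do [M v = e] otherwise [U when e do [S [M v = e]]]]]

v = e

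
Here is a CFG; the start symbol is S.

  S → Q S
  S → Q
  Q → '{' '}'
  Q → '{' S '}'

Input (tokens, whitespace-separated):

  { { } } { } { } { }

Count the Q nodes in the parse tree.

[S [Q { [S [Q { }]] }] [S [Q { }] [S [Q { }] [S [Q { }]]]]]

5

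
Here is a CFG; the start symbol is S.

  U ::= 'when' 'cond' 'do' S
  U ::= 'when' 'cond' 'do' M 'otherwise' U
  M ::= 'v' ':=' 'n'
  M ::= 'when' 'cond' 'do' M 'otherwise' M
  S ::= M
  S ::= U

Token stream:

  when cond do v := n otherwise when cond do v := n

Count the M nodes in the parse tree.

2

[S [U when cond do [M v := n] otherwise [U when cond do [S [M v := n]]]]]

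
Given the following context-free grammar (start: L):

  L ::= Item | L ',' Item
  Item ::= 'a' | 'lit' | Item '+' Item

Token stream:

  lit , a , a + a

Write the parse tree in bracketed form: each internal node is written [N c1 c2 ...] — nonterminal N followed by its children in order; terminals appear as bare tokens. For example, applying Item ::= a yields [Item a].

L
L , Item
L , Item , Item
Item , Item , Item
lit , Item , Item
lit , a , Item
lit , a , Item + Item
lit , a , a + Item
lit , a , a + a

[L [L [L [Item lit]] , [Item a]] , [Item [Item a] + [Item a]]]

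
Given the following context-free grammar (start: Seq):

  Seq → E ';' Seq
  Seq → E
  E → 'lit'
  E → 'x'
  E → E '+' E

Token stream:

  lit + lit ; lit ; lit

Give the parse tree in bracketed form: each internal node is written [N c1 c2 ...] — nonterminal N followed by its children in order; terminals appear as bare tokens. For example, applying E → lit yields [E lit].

[Seq [E [E lit] + [E lit]] ; [Seq [E lit] ; [Seq [E lit]]]]

Seq
E ; Seq
E + E ; Seq
lit + E ; Seq
lit + lit ; Seq
lit + lit ; E ; Seq
lit + lit ; lit ; Seq
lit + lit ; lit ; E
lit + lit ; lit ; lit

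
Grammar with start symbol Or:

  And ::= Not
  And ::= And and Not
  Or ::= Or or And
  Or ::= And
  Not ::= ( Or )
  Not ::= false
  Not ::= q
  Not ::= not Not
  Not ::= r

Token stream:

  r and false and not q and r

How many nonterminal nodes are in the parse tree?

[Or [And [And [And [And [Not r]] and [Not false]] and [Not not [Not q]]] and [Not r]]]

10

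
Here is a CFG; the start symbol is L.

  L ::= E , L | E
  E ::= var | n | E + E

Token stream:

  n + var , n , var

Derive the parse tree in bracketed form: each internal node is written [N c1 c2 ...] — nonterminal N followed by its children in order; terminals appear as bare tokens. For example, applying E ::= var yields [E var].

L
E , L
E + E , L
n + E , L
n + var , L
n + var , E , L
n + var , n , L
n + var , n , E
n + var , n , var

[L [E [E n] + [E var]] , [L [E n] , [L [E var]]]]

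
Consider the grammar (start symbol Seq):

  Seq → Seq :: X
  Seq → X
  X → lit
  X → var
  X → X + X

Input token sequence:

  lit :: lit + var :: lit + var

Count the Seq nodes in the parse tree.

3

[Seq [Seq [Seq [X lit]] :: [X [X lit] + [X var]]] :: [X [X lit] + [X var]]]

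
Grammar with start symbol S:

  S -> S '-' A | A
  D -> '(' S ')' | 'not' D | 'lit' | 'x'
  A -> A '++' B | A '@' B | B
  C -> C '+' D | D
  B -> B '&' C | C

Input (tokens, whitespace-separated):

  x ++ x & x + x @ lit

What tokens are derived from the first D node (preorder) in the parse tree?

[S [A [A [A [B [C [D x]]]] ++ [B [B [C [D x]]] & [C [C [D x]] + [D x]]]] @ [B [C [D lit]]]]]

x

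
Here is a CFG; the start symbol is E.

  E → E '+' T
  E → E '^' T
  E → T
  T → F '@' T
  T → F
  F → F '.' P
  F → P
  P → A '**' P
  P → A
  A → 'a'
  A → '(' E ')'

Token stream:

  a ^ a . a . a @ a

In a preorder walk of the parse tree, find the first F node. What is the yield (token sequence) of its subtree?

[E [E [T [F [P [A a]]]]] ^ [T [F [F [F [P [A a]]] . [P [A a]]] . [P [A a]]] @ [T [F [P [A a]]]]]]

a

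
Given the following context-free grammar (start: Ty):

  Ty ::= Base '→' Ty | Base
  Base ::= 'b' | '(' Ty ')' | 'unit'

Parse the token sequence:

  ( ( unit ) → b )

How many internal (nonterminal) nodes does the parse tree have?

8

[Ty [Base ( [Ty [Base ( [Ty [Base unit]] )] → [Ty [Base b]]] )]]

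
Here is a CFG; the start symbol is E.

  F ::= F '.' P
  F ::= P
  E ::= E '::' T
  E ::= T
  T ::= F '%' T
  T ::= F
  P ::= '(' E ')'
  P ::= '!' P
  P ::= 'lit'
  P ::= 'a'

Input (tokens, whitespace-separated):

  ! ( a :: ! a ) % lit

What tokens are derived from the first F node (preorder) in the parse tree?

! ( a :: ! a )

[E [T [F [P ! [P ( [E [E [T [F [P a]]]] :: [T [F [P ! [P a]]]]] )]]] % [T [F [P lit]]]]]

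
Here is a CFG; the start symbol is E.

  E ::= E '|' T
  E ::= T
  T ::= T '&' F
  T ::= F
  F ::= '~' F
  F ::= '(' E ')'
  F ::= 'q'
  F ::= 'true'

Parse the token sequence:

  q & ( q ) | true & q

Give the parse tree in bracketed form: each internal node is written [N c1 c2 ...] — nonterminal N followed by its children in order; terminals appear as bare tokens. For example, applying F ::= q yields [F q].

E
E | T
T | T
T & F | T
F & F | T
q & F | T
q & ( E ) | T
q & ( T ) | T
q & ( F ) | T
q & ( q ) | T
q & ( q ) | T & F
q & ( q ) | F & F
q & ( q ) | true & F
q & ( q ) | true & q

[E [E [T [T [F q]] & [F ( [E [T [F q]]] )]]] | [T [T [F true]] & [F q]]]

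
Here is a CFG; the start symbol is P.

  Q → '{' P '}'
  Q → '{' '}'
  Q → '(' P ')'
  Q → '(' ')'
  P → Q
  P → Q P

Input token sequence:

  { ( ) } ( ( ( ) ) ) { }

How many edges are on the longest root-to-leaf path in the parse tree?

7

[P [Q { [P [Q ( )]] }] [P [Q ( [P [Q ( [P [Q ( )]] )]] )] [P [Q { }]]]]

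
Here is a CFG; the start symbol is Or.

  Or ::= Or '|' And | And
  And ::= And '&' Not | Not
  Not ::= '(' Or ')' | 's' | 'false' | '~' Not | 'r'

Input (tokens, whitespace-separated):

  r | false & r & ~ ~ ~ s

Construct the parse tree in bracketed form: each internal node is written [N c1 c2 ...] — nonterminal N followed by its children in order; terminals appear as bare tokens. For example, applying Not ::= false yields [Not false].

Or
Or | And
And | And
Not | And
r | And
r | And & Not
r | And & Not & Not
r | Not & Not & Not
r | false & Not & Not
r | false & r & Not
r | false & r & ~ Not
r | false & r & ~ ~ Not
r | false & r & ~ ~ ~ Not
r | false & r & ~ ~ ~ s

[Or [Or [And [Not r]]] | [And [And [And [Not false]] & [Not r]] & [Not ~ [Not ~ [Not ~ [Not s]]]]]]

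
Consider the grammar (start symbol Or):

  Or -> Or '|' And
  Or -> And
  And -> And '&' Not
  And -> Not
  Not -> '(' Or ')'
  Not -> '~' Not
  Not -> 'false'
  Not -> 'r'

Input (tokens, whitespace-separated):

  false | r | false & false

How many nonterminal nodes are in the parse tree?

11

[Or [Or [Or [And [Not false]]] | [And [Not r]]] | [And [And [Not false]] & [Not false]]]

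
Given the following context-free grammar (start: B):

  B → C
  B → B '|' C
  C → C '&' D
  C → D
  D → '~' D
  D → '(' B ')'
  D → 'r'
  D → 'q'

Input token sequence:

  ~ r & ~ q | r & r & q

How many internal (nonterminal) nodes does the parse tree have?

14

[B [B [C [C [D ~ [D r]]] & [D ~ [D q]]]] | [C [C [C [D r]] & [D r]] & [D q]]]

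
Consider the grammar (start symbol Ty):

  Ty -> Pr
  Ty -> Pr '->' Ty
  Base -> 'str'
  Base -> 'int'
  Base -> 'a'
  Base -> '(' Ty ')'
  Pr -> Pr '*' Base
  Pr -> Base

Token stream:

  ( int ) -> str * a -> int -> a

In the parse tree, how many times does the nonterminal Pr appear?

6

[Ty [Pr [Base ( [Ty [Pr [Base int]]] )]] -> [Ty [Pr [Pr [Base str]] * [Base a]] -> [Ty [Pr [Base int]] -> [Ty [Pr [Base a]]]]]]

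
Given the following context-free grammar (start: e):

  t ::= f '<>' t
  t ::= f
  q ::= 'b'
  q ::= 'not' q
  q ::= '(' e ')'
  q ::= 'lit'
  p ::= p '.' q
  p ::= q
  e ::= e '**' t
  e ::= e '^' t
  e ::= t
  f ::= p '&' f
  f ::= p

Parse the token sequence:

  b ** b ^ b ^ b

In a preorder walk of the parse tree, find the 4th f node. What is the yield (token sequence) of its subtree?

b

[e [e [e [e [t [f [p [q b]]]]] ** [t [f [p [q b]]]]] ^ [t [f [p [q b]]]]] ^ [t [f [p [q b]]]]]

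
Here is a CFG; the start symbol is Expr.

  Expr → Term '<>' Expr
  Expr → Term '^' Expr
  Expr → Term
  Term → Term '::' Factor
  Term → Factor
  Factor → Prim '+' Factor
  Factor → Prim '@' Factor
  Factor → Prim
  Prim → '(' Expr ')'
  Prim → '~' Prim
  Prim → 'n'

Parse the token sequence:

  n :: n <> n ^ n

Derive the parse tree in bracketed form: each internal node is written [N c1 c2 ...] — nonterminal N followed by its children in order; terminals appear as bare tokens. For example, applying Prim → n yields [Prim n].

[Expr [Term [Term [Factor [Prim n]]] :: [Factor [Prim n]]] <> [Expr [Term [Factor [Prim n]]] ^ [Expr [Term [Factor [Prim n]]]]]]

Expr
Term <> Expr
Term :: Factor <> Expr
Factor :: Factor <> Expr
Prim :: Factor <> Expr
n :: Factor <> Expr
n :: Prim <> Expr
n :: n <> Expr
n :: n <> Term ^ Expr
n :: n <> Factor ^ Expr
n :: n <> Prim ^ Expr
n :: n <> n ^ Expr
n :: n <> n ^ Term
n :: n <> n ^ Factor
n :: n <> n ^ Prim
n :: n <> n ^ n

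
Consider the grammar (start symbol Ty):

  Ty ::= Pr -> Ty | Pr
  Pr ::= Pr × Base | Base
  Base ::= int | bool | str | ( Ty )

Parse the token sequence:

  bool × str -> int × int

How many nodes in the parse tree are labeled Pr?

4

[Ty [Pr [Pr [Base bool]] × [Base str]] -> [Ty [Pr [Pr [Base int]] × [Base int]]]]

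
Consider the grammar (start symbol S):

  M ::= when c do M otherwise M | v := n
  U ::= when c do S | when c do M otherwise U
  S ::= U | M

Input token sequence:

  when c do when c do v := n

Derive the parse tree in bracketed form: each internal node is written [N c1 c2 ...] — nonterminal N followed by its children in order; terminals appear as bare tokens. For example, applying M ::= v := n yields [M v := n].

[S [U when c do [S [U when c do [S [M v := n]]]]]]

S
U
when c do S
when c do U
when c do when c do S
when c do when c do M
when c do when c do v := n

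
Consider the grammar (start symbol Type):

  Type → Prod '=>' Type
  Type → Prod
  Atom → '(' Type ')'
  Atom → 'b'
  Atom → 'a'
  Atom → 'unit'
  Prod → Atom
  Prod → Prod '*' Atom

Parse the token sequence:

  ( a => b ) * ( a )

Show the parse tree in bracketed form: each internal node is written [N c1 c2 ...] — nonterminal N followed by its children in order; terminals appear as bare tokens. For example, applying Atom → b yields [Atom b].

Type
Prod
Prod * Atom
Atom * Atom
( Type ) * Atom
( Prod => Type ) * Atom
( Atom => Type ) * Atom
( a => Type ) * Atom
( a => Prod ) * Atom
( a => Atom ) * Atom
( a => b ) * Atom
( a => b ) * ( Type )
( a => b ) * ( Prod )
( a => b ) * ( Atom )
( a => b ) * ( a )

[Type [Prod [Prod [Atom ( [Type [Prod [Atom a]] => [Type [Prod [Atom b]]]] )]] * [Atom ( [Type [Prod [Atom a]]] )]]]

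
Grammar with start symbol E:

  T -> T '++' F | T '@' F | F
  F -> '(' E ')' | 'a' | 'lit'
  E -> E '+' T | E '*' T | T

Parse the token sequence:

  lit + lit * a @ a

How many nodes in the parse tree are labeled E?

[E [E [E [T [F lit]]] + [T [F lit]]] * [T [T [F a]] @ [F a]]]

3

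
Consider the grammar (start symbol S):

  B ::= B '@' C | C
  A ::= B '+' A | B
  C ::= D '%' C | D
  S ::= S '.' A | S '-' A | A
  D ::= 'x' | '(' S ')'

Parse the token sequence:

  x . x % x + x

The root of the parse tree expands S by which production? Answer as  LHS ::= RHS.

[S [S [A [B [C [D x]]]]] . [A [B [C [D x] % [C [D x]]]] + [A [B [C [D x]]]]]]

S ::= S '.' A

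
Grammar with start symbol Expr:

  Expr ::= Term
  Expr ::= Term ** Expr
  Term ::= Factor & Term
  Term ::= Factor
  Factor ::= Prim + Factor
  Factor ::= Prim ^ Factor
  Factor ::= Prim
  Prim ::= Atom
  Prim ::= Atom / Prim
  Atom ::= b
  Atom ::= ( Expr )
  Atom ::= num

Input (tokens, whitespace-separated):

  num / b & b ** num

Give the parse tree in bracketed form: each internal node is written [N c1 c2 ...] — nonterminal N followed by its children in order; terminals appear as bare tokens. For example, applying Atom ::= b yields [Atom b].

Expr
Term ** Expr
Factor & Term ** Expr
Prim & Term ** Expr
Atom / Prim & Term ** Expr
num / Prim & Term ** Expr
num / Atom & Term ** Expr
num / b & Term ** Expr
num / b & Factor ** Expr
num / b & Prim ** Expr
num / b & Atom ** Expr
num / b & b ** Expr
num / b & b ** Term
num / b & b ** Factor
num / b & b ** Prim
num / b & b ** Atom
num / b & b ** num

[Expr [Term [Factor [Prim [Atom num] / [Prim [Atom b]]]] & [Term [Factor [Prim [Atom b]]]]] ** [Expr [Term [Factor [Prim [Atom num]]]]]]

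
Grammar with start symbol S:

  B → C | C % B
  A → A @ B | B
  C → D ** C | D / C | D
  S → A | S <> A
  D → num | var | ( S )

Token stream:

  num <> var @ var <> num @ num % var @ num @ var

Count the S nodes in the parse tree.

3

[S [S [S [A [B [C [D num]]]]] <> [A [A [B [C [D var]]]] @ [B [C [D var]]]]] <> [A [A [A [A [B [C [D num]]]] @ [B [C [D num]] % [B [C [D var]]]]] @ [B [C [D num]]]] @ [B [C [D var]]]]]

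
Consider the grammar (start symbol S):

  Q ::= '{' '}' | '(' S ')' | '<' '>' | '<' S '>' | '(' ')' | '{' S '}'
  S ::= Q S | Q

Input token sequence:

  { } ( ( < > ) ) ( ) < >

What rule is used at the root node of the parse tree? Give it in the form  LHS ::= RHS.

S ::= Q S

[S [Q { }] [S [Q ( [S [Q ( [S [Q < >]] )]] )] [S [Q ( )] [S [Q < >]]]]]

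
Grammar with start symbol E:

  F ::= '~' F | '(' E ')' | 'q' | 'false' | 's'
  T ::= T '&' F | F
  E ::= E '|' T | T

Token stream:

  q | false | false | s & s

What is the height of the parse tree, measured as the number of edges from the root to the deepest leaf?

6

[E [E [E [E [T [F q]]] | [T [F false]]] | [T [F false]]] | [T [T [F s]] & [F s]]]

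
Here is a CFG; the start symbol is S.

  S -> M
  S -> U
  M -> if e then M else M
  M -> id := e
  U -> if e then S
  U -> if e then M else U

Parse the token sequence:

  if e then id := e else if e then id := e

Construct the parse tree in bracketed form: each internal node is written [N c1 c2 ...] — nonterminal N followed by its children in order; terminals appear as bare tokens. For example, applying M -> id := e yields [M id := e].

[S [U if e then [M id := e] else [U if e then [S [M id := e]]]]]

S
U
if e then M else U
if e then id := e else U
if e then id := e else if e then S
if e then id := e else if e then M
if e then id := e else if e then id := e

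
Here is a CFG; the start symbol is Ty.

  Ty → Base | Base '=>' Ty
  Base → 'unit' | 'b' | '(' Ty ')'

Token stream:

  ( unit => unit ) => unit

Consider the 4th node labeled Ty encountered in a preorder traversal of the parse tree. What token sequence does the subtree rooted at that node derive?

[Ty [Base ( [Ty [Base unit] => [Ty [Base unit]]] )] => [Ty [Base unit]]]

unit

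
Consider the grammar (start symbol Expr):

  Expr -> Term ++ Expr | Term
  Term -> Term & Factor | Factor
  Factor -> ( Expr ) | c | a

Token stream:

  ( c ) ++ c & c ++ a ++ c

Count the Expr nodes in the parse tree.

[Expr [Term [Factor ( [Expr [Term [Factor c]]] )]] ++ [Expr [Term [Term [Factor c]] & [Factor c]] ++ [Expr [Term [Factor a]] ++ [Expr [Term [Factor c]]]]]]

5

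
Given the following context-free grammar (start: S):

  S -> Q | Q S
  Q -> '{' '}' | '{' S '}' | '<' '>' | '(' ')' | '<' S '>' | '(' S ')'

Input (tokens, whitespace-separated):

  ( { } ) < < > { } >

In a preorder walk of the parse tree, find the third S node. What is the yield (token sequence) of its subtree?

[S [Q ( [S [Q { }]] )] [S [Q < [S [Q < >] [S [Q { }]]] >]]]

< < > { } >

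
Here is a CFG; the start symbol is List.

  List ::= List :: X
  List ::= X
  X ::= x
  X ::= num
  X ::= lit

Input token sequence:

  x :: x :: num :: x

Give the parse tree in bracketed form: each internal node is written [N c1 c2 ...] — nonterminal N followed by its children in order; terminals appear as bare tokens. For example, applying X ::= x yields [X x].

List
List :: X
List :: X :: X
List :: X :: X :: X
X :: X :: X :: X
x :: X :: X :: X
x :: x :: X :: X
x :: x :: num :: X
x :: x :: num :: x

[List [List [List [List [X x]] :: [X x]] :: [X num]] :: [X x]]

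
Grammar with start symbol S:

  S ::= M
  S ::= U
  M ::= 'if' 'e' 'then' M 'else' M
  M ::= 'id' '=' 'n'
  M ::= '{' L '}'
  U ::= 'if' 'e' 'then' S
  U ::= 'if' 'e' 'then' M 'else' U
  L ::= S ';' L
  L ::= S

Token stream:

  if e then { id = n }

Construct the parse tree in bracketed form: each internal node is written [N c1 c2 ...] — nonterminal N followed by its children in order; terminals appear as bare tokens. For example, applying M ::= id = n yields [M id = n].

S
U
if e then S
if e then M
if e then { L }
if e then { S }
if e then { M }
if e then { id = n }

[S [U if e then [S [M { [L [S [M id = n]]] }]]]]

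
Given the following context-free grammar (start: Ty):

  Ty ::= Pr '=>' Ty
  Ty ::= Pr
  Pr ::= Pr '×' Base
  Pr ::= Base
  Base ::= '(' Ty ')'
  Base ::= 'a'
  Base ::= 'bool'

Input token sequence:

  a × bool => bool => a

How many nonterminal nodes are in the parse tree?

11

[Ty [Pr [Pr [Base a]] × [Base bool]] => [Ty [Pr [Base bool]] => [Ty [Pr [Base a]]]]]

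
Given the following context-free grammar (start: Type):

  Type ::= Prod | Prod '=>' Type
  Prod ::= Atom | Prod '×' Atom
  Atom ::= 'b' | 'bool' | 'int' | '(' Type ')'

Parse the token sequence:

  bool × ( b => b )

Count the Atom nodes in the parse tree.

4

[Type [Prod [Prod [Atom bool]] × [Atom ( [Type [Prod [Atom b]] => [Type [Prod [Atom b]]]] )]]]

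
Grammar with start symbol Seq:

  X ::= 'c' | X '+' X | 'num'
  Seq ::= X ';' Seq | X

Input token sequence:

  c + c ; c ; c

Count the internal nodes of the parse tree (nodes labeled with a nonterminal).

8

[Seq [X [X c] + [X c]] ; [Seq [X c] ; [Seq [X c]]]]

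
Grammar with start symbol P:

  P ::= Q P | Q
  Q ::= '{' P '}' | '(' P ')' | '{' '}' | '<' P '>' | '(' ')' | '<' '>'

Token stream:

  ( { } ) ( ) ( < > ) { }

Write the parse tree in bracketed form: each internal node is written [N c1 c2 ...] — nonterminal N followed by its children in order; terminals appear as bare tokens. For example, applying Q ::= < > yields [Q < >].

[P [Q ( [P [Q { }]] )] [P [Q ( )] [P [Q ( [P [Q < >]] )] [P [Q { }]]]]]

P
Q P
( P ) P
( Q ) P
( { } ) P
( { } ) Q P
( { } ) ( ) P
( { } ) ( ) Q P
( { } ) ( ) ( P ) P
( { } ) ( ) ( Q ) P
( { } ) ( ) ( < > ) P
( { } ) ( ) ( < > ) Q
( { } ) ( ) ( < > ) { }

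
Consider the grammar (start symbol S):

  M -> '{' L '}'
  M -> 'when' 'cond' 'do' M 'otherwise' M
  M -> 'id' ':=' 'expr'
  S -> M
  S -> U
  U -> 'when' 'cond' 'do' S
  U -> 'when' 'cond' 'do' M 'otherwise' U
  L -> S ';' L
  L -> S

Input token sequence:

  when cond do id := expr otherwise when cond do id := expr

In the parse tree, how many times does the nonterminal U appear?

[S [U when cond do [M id := expr] otherwise [U when cond do [S [M id := expr]]]]]

2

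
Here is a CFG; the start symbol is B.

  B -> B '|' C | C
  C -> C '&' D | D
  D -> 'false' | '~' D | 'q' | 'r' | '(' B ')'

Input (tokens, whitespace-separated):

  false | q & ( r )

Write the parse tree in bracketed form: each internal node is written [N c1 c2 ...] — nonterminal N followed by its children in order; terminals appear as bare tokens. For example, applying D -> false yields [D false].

[B [B [C [D false]]] | [C [C [D q]] & [D ( [B [C [D r]]] )]]]

B
B | C
C | C
D | C
false | C
false | C & D
false | D & D
false | q & D
false | q & ( B )
false | q & ( C )
false | q & ( D )
false | q & ( r )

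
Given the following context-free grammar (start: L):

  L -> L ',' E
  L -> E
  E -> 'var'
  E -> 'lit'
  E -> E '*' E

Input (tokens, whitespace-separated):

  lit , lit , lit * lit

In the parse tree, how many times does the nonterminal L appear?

[L [L [L [E lit]] , [E lit]] , [E [E lit] * [E lit]]]

3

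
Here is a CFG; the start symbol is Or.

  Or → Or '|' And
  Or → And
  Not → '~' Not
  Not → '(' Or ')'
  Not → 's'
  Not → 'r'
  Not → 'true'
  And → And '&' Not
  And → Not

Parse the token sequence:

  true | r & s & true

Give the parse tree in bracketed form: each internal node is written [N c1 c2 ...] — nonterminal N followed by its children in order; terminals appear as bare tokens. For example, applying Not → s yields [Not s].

[Or [Or [And [Not true]]] | [And [And [And [Not r]] & [Not s]] & [Not true]]]

Or
Or | And
And | And
Not | And
true | And
true | And & Not
true | And & Not & Not
true | Not & Not & Not
true | r & Not & Not
true | r & s & Not
true | r & s & true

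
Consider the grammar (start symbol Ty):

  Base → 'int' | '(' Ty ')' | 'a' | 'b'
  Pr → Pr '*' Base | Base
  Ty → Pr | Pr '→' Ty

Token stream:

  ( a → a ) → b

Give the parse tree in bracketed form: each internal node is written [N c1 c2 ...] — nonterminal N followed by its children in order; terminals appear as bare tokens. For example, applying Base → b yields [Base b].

[Ty [Pr [Base ( [Ty [Pr [Base a]] → [Ty [Pr [Base a]]]] )]] → [Ty [Pr [Base b]]]]

Ty
Pr → Ty
Base → Ty
( Ty ) → Ty
( Pr → Ty ) → Ty
( Base → Ty ) → Ty
( a → Ty ) → Ty
( a → Pr ) → Ty
( a → Base ) → Ty
( a → a ) → Ty
( a → a ) → Pr
( a → a ) → Base
( a → a ) → b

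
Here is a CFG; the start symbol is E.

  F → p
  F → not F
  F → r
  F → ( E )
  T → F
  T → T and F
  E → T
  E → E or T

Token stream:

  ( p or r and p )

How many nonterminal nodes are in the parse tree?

[E [T [F ( [E [E [T [F p]]] or [T [T [F r]] and [F p]]] )]]]

11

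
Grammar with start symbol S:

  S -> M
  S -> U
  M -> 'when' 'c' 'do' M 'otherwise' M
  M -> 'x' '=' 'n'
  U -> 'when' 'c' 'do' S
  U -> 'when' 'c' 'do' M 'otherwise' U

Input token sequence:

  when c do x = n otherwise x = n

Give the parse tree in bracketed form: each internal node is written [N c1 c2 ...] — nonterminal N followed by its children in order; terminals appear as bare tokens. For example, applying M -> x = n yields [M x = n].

S
M
when c do M otherwise M
when c do x = n otherwise M
when c do x = n otherwise x = n

[S [M when c do [M x = n] otherwise [M x = n]]]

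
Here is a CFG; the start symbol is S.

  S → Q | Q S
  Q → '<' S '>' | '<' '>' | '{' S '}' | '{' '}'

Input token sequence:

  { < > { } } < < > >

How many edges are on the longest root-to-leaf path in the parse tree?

[S [Q { [S [Q < >] [S [Q { }]]] }] [S [Q < [S [Q < >]] >]]]

5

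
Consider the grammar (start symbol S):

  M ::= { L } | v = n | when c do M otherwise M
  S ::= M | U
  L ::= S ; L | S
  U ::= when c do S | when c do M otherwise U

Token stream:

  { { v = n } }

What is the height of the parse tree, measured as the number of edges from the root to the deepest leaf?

8

[S [M { [L [S [M { [L [S [M v = n]]] }]]] }]]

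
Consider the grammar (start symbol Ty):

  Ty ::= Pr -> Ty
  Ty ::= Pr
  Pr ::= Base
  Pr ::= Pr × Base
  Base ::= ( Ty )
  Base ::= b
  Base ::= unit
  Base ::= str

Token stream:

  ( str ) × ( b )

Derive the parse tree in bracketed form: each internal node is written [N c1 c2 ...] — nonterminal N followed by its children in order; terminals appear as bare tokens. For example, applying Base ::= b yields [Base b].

Ty
Pr
Pr × Base
Base × Base
( Ty ) × Base
( Pr ) × Base
( Base ) × Base
( str ) × Base
( str ) × ( Ty )
( str ) × ( Pr )
( str ) × ( Base )
( str ) × ( b )

[Ty [Pr [Pr [Base ( [Ty [Pr [Base str]]] )]] × [Base ( [Ty [Pr [Base b]]] )]]]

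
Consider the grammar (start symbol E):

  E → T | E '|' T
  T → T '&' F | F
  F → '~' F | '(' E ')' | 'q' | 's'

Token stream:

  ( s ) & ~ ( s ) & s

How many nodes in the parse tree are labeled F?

[E [T [T [T [F ( [E [T [F s]]] )]] & [F ~ [F ( [E [T [F s]]] )]]] & [F s]]]

6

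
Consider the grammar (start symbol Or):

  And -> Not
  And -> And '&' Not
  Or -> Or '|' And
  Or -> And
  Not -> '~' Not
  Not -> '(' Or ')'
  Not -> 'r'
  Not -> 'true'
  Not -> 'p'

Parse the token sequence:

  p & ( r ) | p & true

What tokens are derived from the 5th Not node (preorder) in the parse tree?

true

[Or [Or [And [And [Not p]] & [Not ( [Or [And [Not r]]] )]]] | [And [And [Not p]] & [Not true]]]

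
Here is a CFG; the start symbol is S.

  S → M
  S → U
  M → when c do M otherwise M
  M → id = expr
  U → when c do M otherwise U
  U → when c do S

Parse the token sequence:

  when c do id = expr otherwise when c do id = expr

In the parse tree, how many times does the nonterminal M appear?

2

[S [U when c do [M id = expr] otherwise [U when c do [S [M id = expr]]]]]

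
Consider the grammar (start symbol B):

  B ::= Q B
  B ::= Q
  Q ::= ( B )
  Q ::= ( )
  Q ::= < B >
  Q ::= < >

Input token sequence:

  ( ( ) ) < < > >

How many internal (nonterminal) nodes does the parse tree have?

[B [Q ( [B [Q ( )]] )] [B [Q < [B [Q < >]] >]]]

8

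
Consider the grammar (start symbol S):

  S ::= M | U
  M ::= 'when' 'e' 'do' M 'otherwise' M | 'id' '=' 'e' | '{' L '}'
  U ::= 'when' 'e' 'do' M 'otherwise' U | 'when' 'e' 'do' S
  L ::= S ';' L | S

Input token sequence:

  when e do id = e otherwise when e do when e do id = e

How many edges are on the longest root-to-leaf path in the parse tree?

[S [U when e do [M id = e] otherwise [U when e do [S [U when e do [S [M id = e]]]]]]]

7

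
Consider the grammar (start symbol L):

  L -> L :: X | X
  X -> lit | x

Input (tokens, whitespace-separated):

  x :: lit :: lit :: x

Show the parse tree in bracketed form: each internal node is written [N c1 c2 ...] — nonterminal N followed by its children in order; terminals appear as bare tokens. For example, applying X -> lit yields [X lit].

L
L :: X
L :: X :: X
L :: X :: X :: X
X :: X :: X :: X
x :: X :: X :: X
x :: lit :: X :: X
x :: lit :: lit :: X
x :: lit :: lit :: x

[L [L [L [L [X x]] :: [X lit]] :: [X lit]] :: [X x]]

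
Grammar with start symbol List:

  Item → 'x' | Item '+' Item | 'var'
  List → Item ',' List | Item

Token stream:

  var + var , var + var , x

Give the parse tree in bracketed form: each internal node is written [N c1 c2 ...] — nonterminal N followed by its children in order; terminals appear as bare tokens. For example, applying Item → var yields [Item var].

List
Item , List
Item + Item , List
var + Item , List
var + var , List
var + var , Item , List
var + var , Item + Item , List
var + var , var + Item , List
var + var , var + var , List
var + var , var + var , Item
var + var , var + var , x

[List [Item [Item var] + [Item var]] , [List [Item [Item var] + [Item var]] , [List [Item x]]]]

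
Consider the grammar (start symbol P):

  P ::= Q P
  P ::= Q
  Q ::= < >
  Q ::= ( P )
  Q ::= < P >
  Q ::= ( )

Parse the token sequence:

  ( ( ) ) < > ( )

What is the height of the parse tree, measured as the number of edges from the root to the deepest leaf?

[P [Q ( [P [Q ( )]] )] [P [Q < >] [P [Q ( )]]]]

4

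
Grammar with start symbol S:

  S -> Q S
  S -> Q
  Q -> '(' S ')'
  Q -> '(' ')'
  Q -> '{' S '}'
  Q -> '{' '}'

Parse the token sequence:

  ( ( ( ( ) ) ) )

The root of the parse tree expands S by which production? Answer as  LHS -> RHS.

S -> Q

[S [Q ( [S [Q ( [S [Q ( [S [Q ( )]] )]] )]] )]]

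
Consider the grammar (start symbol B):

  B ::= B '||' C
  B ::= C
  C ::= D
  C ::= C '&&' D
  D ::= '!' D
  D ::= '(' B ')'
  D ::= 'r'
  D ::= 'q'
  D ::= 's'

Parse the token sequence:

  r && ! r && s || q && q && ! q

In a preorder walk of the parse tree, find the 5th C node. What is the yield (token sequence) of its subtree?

q && q

[B [B [C [C [C [D r]] && [D ! [D r]]] && [D s]]] || [C [C [C [D q]] && [D q]] && [D ! [D q]]]]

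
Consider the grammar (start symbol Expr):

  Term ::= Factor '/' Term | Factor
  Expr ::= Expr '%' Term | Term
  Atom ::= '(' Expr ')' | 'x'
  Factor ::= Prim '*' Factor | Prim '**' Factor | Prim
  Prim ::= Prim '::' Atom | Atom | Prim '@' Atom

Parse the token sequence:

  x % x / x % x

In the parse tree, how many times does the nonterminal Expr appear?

[Expr [Expr [Expr [Term [Factor [Prim [Atom x]]]]] % [Term [Factor [Prim [Atom x]]] / [Term [Factor [Prim [Atom x]]]]]] % [Term [Factor [Prim [Atom x]]]]]

3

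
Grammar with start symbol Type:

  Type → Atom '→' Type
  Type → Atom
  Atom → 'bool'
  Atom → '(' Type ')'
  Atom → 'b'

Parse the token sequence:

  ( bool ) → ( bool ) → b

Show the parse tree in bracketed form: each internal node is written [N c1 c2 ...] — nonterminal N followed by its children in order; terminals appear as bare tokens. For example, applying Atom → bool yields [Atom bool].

[Type [Atom ( [Type [Atom bool]] )] → [Type [Atom ( [Type [Atom bool]] )] → [Type [Atom b]]]]

Type
Atom → Type
( Type ) → Type
( Atom ) → Type
( bool ) → Type
( bool ) → Atom → Type
( bool ) → ( Type ) → Type
( bool ) → ( Atom ) → Type
( bool ) → ( bool ) → Type
( bool ) → ( bool ) → Atom
( bool ) → ( bool ) → b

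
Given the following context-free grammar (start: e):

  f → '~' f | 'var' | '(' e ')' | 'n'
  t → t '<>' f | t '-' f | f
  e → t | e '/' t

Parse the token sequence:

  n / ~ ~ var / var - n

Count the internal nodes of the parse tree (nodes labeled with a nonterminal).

13

[e [e [e [t [f n]]] / [t [f ~ [f ~ [f var]]]]] / [t [t [f var]] - [f n]]]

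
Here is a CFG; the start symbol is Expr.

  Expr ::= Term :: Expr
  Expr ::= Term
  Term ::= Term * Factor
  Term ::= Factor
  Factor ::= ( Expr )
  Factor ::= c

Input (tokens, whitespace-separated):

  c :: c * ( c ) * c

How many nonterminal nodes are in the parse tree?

13

[Expr [Term [Factor c]] :: [Expr [Term [Term [Term [Factor c]] * [Factor ( [Expr [Term [Factor c]]] )]] * [Factor c]]]]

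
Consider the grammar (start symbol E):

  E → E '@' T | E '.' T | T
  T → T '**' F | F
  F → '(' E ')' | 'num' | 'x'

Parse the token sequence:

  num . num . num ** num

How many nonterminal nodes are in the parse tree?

[E [E [E [T [F num]]] . [T [F num]]] . [T [T [F num]] ** [F num]]]

11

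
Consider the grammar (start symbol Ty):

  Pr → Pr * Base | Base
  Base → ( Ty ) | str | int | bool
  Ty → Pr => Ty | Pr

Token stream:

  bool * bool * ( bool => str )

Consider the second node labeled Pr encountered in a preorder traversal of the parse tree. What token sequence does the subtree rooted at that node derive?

[Ty [Pr [Pr [Pr [Base bool]] * [Base bool]] * [Base ( [Ty [Pr [Base bool]] => [Ty [Pr [Base str]]]] )]]]

bool * bool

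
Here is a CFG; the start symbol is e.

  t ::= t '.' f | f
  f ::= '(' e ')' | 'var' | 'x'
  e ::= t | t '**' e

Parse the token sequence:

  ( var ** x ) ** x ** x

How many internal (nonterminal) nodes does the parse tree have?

15

[e [t [f ( [e [t [f var]] ** [e [t [f x]]]] )]] ** [e [t [f x]] ** [e [t [f x]]]]]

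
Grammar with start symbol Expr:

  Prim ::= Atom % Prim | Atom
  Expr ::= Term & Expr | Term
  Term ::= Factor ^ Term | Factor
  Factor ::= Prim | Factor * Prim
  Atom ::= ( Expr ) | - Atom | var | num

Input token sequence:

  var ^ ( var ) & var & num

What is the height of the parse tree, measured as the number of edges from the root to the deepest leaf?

[Expr [Term [Factor [Prim [Atom var]]] ^ [Term [Factor [Prim [Atom ( [Expr [Term [Factor [Prim [Atom var]]]]] )]]]]] & [Expr [Term [Factor [Prim [Atom var]]]] & [Expr [Term [Factor [Prim [Atom num]]]]]]]

11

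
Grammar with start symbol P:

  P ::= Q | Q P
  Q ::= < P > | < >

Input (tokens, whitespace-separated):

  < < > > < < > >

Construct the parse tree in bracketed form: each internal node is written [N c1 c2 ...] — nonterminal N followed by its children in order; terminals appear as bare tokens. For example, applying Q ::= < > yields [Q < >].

[P [Q < [P [Q < >]] >] [P [Q < [P [Q < >]] >]]]

P
Q P
< P > P
< Q > P
< < > > P
< < > > Q
< < > > < P >
< < > > < Q >
< < > > < < > >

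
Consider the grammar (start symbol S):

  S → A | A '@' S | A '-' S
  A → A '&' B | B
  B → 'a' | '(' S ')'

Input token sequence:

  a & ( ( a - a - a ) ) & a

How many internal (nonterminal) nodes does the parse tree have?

[S [A [A [A [B a]] & [B ( [S [A [B ( [S [A [B a]] - [S [A [B a]] - [S [A [B a]]]]] )]]] )]] & [B a]]]

19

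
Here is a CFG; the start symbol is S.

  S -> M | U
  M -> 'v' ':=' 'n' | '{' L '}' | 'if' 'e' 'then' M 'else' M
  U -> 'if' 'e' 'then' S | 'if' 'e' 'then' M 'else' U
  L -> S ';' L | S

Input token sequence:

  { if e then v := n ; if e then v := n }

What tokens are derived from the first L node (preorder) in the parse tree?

if e then v := n ; if e then v := n

[S [M { [L [S [U if e then [S [M v := n]]]] ; [L [S [U if e then [S [M v := n]]]]]] }]]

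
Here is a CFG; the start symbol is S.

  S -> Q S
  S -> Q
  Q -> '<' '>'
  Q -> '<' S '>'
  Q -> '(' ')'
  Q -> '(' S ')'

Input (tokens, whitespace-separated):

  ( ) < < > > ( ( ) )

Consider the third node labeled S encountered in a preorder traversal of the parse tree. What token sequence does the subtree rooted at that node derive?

[S [Q ( )] [S [Q < [S [Q < >]] >] [S [Q ( [S [Q ( )]] )]]]]

< >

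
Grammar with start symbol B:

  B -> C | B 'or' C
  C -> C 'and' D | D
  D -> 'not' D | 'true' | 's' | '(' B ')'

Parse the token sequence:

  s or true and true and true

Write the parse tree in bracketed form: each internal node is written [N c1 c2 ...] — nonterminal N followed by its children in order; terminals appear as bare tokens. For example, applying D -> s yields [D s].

[B [B [C [D s]]] or [C [C [C [D true]] and [D true]] and [D true]]]

B
B or C
C or C
D or C
s or C
s or C and D
s or C and D and D
s or D and D and D
s or true and D and D
s or true and true and D
s or true and true and true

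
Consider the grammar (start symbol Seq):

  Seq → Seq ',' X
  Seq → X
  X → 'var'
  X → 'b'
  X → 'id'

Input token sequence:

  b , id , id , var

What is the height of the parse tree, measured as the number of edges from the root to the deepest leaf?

5

[Seq [Seq [Seq [Seq [X b]] , [X id]] , [X id]] , [X var]]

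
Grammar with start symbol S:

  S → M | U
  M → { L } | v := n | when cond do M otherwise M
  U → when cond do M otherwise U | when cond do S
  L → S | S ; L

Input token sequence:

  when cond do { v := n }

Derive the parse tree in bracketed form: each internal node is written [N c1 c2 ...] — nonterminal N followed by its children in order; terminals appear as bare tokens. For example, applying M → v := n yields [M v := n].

[S [U when cond do [S [M { [L [S [M v := n]]] }]]]]

S
U
when cond do S
when cond do M
when cond do { L }
when cond do { S }
when cond do { M }
when cond do { v := n }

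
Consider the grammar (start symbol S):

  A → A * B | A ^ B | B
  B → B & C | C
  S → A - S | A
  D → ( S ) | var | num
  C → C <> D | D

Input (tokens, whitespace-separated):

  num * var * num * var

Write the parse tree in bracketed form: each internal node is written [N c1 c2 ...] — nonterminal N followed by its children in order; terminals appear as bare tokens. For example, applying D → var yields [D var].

S
A
A * B
A * B * B
A * B * B * B
B * B * B * B
C * B * B * B
D * B * B * B
num * B * B * B
num * C * B * B
num * D * B * B
num * var * B * B
num * var * C * B
num * var * D * B
num * var * num * B
num * var * num * C
num * var * num * D
num * var * num * var

[S [A [A [A [A [B [C [D num]]]] * [B [C [D var]]]] * [B [C [D num]]]] * [B [C [D var]]]]]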